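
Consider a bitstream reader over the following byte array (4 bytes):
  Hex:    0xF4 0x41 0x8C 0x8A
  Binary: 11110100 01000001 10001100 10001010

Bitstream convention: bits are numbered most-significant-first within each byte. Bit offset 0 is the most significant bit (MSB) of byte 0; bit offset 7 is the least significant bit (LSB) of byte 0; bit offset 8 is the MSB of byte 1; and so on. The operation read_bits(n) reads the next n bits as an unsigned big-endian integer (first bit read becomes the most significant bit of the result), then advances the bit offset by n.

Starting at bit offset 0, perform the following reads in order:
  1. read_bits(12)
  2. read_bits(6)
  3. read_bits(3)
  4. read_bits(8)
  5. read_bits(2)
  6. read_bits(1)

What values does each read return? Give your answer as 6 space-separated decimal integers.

Read 1: bits[0:12] width=12 -> value=3908 (bin 111101000100); offset now 12 = byte 1 bit 4; 20 bits remain
Read 2: bits[12:18] width=6 -> value=6 (bin 000110); offset now 18 = byte 2 bit 2; 14 bits remain
Read 3: bits[18:21] width=3 -> value=1 (bin 001); offset now 21 = byte 2 bit 5; 11 bits remain
Read 4: bits[21:29] width=8 -> value=145 (bin 10010001); offset now 29 = byte 3 bit 5; 3 bits remain
Read 5: bits[29:31] width=2 -> value=1 (bin 01); offset now 31 = byte 3 bit 7; 1 bits remain
Read 6: bits[31:32] width=1 -> value=0 (bin 0); offset now 32 = byte 4 bit 0; 0 bits remain

Answer: 3908 6 1 145 1 0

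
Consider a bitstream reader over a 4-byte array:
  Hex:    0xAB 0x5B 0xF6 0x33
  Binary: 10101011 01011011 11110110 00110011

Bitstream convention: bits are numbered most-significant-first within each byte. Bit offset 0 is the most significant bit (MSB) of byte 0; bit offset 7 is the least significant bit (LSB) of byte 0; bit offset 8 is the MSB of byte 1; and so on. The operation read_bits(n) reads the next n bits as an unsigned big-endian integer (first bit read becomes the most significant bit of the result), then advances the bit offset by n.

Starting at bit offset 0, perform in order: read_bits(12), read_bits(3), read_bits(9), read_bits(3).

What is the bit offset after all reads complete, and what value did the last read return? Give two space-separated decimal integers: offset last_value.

Answer: 27 1

Derivation:
Read 1: bits[0:12] width=12 -> value=2741 (bin 101010110101); offset now 12 = byte 1 bit 4; 20 bits remain
Read 2: bits[12:15] width=3 -> value=5 (bin 101); offset now 15 = byte 1 bit 7; 17 bits remain
Read 3: bits[15:24] width=9 -> value=502 (bin 111110110); offset now 24 = byte 3 bit 0; 8 bits remain
Read 4: bits[24:27] width=3 -> value=1 (bin 001); offset now 27 = byte 3 bit 3; 5 bits remain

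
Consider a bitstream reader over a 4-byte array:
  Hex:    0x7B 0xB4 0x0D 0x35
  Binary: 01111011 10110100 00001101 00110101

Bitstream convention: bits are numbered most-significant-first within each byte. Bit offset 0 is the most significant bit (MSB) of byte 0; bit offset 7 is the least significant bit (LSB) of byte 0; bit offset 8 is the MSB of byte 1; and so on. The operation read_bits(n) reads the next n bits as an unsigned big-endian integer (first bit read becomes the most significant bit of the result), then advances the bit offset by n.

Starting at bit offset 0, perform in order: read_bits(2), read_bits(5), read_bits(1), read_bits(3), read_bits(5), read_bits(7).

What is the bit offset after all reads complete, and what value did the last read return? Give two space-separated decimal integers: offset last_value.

Read 1: bits[0:2] width=2 -> value=1 (bin 01); offset now 2 = byte 0 bit 2; 30 bits remain
Read 2: bits[2:7] width=5 -> value=29 (bin 11101); offset now 7 = byte 0 bit 7; 25 bits remain
Read 3: bits[7:8] width=1 -> value=1 (bin 1); offset now 8 = byte 1 bit 0; 24 bits remain
Read 4: bits[8:11] width=3 -> value=5 (bin 101); offset now 11 = byte 1 bit 3; 21 bits remain
Read 5: bits[11:16] width=5 -> value=20 (bin 10100); offset now 16 = byte 2 bit 0; 16 bits remain
Read 6: bits[16:23] width=7 -> value=6 (bin 0000110); offset now 23 = byte 2 bit 7; 9 bits remain

Answer: 23 6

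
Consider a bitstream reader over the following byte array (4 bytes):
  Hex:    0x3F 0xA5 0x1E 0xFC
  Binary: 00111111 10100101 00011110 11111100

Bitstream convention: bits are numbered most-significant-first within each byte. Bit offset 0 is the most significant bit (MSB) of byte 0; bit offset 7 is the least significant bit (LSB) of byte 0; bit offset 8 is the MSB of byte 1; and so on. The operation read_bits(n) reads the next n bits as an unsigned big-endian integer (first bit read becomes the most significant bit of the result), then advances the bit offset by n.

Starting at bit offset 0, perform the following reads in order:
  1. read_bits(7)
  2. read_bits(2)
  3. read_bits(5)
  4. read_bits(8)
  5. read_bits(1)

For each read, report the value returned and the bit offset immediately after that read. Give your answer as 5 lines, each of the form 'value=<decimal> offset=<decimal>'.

Read 1: bits[0:7] width=7 -> value=31 (bin 0011111); offset now 7 = byte 0 bit 7; 25 bits remain
Read 2: bits[7:9] width=2 -> value=3 (bin 11); offset now 9 = byte 1 bit 1; 23 bits remain
Read 3: bits[9:14] width=5 -> value=9 (bin 01001); offset now 14 = byte 1 bit 6; 18 bits remain
Read 4: bits[14:22] width=8 -> value=71 (bin 01000111); offset now 22 = byte 2 bit 6; 10 bits remain
Read 5: bits[22:23] width=1 -> value=1 (bin 1); offset now 23 = byte 2 bit 7; 9 bits remain

Answer: value=31 offset=7
value=3 offset=9
value=9 offset=14
value=71 offset=22
value=1 offset=23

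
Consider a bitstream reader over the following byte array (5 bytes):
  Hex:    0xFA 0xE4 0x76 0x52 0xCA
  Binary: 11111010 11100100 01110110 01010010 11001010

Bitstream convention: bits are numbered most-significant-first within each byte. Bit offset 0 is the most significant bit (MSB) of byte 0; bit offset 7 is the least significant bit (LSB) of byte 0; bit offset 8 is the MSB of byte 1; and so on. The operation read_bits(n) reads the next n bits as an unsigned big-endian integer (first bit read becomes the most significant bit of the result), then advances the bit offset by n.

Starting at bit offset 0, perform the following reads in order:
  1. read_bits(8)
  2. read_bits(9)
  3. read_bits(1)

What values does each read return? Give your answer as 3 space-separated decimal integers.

Read 1: bits[0:8] width=8 -> value=250 (bin 11111010); offset now 8 = byte 1 bit 0; 32 bits remain
Read 2: bits[8:17] width=9 -> value=456 (bin 111001000); offset now 17 = byte 2 bit 1; 23 bits remain
Read 3: bits[17:18] width=1 -> value=1 (bin 1); offset now 18 = byte 2 bit 2; 22 bits remain

Answer: 250 456 1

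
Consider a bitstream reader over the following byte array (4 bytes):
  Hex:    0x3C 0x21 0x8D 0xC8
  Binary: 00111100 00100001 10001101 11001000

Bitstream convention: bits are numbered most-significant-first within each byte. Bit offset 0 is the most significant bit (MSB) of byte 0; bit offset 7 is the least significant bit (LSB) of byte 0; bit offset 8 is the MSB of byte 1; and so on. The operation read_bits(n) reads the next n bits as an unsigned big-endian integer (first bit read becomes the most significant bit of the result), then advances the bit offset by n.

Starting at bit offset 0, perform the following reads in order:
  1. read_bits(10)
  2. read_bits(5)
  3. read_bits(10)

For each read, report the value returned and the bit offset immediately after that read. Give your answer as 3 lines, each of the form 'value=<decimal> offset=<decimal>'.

Read 1: bits[0:10] width=10 -> value=240 (bin 0011110000); offset now 10 = byte 1 bit 2; 22 bits remain
Read 2: bits[10:15] width=5 -> value=16 (bin 10000); offset now 15 = byte 1 bit 7; 17 bits remain
Read 3: bits[15:25] width=10 -> value=795 (bin 1100011011); offset now 25 = byte 3 bit 1; 7 bits remain

Answer: value=240 offset=10
value=16 offset=15
value=795 offset=25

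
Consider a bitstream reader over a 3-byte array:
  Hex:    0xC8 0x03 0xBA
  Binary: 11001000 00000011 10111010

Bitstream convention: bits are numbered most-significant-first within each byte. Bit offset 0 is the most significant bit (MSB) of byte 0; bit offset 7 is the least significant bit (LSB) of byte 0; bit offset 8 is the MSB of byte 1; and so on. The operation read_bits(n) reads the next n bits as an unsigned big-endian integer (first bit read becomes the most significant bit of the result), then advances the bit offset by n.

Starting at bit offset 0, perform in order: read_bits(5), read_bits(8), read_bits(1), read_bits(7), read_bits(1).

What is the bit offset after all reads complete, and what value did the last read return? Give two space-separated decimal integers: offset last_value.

Read 1: bits[0:5] width=5 -> value=25 (bin 11001); offset now 5 = byte 0 bit 5; 19 bits remain
Read 2: bits[5:13] width=8 -> value=0 (bin 00000000); offset now 13 = byte 1 bit 5; 11 bits remain
Read 3: bits[13:14] width=1 -> value=0 (bin 0); offset now 14 = byte 1 bit 6; 10 bits remain
Read 4: bits[14:21] width=7 -> value=119 (bin 1110111); offset now 21 = byte 2 bit 5; 3 bits remain
Read 5: bits[21:22] width=1 -> value=0 (bin 0); offset now 22 = byte 2 bit 6; 2 bits remain

Answer: 22 0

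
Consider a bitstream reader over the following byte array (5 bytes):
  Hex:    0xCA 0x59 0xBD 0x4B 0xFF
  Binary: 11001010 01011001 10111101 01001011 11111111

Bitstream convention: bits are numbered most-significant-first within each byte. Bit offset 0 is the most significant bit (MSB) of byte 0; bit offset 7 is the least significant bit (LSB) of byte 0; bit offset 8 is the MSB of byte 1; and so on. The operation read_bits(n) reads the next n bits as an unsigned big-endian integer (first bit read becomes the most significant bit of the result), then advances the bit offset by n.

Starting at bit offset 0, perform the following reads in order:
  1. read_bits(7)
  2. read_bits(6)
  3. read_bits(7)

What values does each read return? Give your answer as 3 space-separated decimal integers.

Answer: 101 11 27

Derivation:
Read 1: bits[0:7] width=7 -> value=101 (bin 1100101); offset now 7 = byte 0 bit 7; 33 bits remain
Read 2: bits[7:13] width=6 -> value=11 (bin 001011); offset now 13 = byte 1 bit 5; 27 bits remain
Read 3: bits[13:20] width=7 -> value=27 (bin 0011011); offset now 20 = byte 2 bit 4; 20 bits remain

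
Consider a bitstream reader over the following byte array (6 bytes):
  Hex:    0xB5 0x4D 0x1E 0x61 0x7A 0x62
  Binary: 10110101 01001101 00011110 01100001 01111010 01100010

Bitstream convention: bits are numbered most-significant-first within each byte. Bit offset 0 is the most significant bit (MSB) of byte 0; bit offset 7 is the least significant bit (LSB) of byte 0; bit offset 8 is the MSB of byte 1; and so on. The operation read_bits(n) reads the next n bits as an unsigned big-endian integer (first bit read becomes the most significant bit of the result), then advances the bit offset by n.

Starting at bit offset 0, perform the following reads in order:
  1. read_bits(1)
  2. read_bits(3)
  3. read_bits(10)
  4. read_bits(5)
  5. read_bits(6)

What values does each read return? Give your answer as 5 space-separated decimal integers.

Answer: 1 3 339 8 60

Derivation:
Read 1: bits[0:1] width=1 -> value=1 (bin 1); offset now 1 = byte 0 bit 1; 47 bits remain
Read 2: bits[1:4] width=3 -> value=3 (bin 011); offset now 4 = byte 0 bit 4; 44 bits remain
Read 3: bits[4:14] width=10 -> value=339 (bin 0101010011); offset now 14 = byte 1 bit 6; 34 bits remain
Read 4: bits[14:19] width=5 -> value=8 (bin 01000); offset now 19 = byte 2 bit 3; 29 bits remain
Read 5: bits[19:25] width=6 -> value=60 (bin 111100); offset now 25 = byte 3 bit 1; 23 bits remain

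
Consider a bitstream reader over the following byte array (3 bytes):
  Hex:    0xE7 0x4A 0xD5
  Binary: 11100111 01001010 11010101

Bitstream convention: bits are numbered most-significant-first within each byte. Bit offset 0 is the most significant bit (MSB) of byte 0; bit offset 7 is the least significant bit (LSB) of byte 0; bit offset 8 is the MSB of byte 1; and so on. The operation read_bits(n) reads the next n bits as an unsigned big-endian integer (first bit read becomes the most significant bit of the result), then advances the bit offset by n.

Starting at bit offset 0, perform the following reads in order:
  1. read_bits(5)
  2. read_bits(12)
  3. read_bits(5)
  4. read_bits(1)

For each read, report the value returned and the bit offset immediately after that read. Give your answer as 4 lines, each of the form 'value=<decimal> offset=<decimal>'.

Answer: value=28 offset=5
value=3733 offset=17
value=21 offset=22
value=0 offset=23

Derivation:
Read 1: bits[0:5] width=5 -> value=28 (bin 11100); offset now 5 = byte 0 bit 5; 19 bits remain
Read 2: bits[5:17] width=12 -> value=3733 (bin 111010010101); offset now 17 = byte 2 bit 1; 7 bits remain
Read 3: bits[17:22] width=5 -> value=21 (bin 10101); offset now 22 = byte 2 bit 6; 2 bits remain
Read 4: bits[22:23] width=1 -> value=0 (bin 0); offset now 23 = byte 2 bit 7; 1 bits remain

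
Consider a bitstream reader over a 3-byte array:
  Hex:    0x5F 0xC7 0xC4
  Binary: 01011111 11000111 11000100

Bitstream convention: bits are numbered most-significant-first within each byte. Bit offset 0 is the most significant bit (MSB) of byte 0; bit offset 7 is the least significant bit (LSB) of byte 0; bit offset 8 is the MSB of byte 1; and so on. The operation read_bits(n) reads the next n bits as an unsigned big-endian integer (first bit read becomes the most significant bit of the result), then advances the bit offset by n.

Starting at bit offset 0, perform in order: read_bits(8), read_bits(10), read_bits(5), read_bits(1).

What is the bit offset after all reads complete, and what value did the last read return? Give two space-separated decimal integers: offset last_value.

Answer: 24 0

Derivation:
Read 1: bits[0:8] width=8 -> value=95 (bin 01011111); offset now 8 = byte 1 bit 0; 16 bits remain
Read 2: bits[8:18] width=10 -> value=799 (bin 1100011111); offset now 18 = byte 2 bit 2; 6 bits remain
Read 3: bits[18:23] width=5 -> value=2 (bin 00010); offset now 23 = byte 2 bit 7; 1 bits remain
Read 4: bits[23:24] width=1 -> value=0 (bin 0); offset now 24 = byte 3 bit 0; 0 bits remain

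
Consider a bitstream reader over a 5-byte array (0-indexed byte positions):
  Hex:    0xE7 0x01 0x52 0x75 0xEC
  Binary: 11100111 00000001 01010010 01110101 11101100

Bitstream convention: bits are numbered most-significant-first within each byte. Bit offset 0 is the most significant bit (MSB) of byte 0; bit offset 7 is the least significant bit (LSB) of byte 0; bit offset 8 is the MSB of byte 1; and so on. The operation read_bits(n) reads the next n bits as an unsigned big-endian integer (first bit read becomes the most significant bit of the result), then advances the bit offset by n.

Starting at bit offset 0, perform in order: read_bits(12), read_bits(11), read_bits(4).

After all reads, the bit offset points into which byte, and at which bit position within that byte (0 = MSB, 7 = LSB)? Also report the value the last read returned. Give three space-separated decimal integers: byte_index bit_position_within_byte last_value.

Answer: 3 3 3

Derivation:
Read 1: bits[0:12] width=12 -> value=3696 (bin 111001110000); offset now 12 = byte 1 bit 4; 28 bits remain
Read 2: bits[12:23] width=11 -> value=169 (bin 00010101001); offset now 23 = byte 2 bit 7; 17 bits remain
Read 3: bits[23:27] width=4 -> value=3 (bin 0011); offset now 27 = byte 3 bit 3; 13 bits remain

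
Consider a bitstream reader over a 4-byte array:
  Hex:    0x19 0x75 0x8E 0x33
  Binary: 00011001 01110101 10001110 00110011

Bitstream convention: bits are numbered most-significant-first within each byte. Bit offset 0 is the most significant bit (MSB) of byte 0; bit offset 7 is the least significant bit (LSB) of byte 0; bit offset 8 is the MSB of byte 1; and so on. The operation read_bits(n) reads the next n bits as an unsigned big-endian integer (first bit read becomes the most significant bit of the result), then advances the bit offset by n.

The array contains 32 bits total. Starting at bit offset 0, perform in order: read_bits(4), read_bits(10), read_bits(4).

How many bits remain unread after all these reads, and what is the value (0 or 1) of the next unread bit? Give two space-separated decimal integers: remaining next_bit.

Read 1: bits[0:4] width=4 -> value=1 (bin 0001); offset now 4 = byte 0 bit 4; 28 bits remain
Read 2: bits[4:14] width=10 -> value=605 (bin 1001011101); offset now 14 = byte 1 bit 6; 18 bits remain
Read 3: bits[14:18] width=4 -> value=6 (bin 0110); offset now 18 = byte 2 bit 2; 14 bits remain

Answer: 14 0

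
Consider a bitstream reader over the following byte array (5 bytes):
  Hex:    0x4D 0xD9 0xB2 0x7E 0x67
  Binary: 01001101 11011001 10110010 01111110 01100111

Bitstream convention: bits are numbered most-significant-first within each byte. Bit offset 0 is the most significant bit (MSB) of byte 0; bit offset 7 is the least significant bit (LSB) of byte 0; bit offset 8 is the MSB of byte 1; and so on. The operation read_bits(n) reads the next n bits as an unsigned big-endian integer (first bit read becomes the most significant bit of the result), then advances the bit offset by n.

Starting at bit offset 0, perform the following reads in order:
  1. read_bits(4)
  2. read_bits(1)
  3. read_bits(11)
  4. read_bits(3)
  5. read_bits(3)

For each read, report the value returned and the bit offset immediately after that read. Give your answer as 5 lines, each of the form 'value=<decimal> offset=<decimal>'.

Read 1: bits[0:4] width=4 -> value=4 (bin 0100); offset now 4 = byte 0 bit 4; 36 bits remain
Read 2: bits[4:5] width=1 -> value=1 (bin 1); offset now 5 = byte 0 bit 5; 35 bits remain
Read 3: bits[5:16] width=11 -> value=1497 (bin 10111011001); offset now 16 = byte 2 bit 0; 24 bits remain
Read 4: bits[16:19] width=3 -> value=5 (bin 101); offset now 19 = byte 2 bit 3; 21 bits remain
Read 5: bits[19:22] width=3 -> value=4 (bin 100); offset now 22 = byte 2 bit 6; 18 bits remain

Answer: value=4 offset=4
value=1 offset=5
value=1497 offset=16
value=5 offset=19
value=4 offset=22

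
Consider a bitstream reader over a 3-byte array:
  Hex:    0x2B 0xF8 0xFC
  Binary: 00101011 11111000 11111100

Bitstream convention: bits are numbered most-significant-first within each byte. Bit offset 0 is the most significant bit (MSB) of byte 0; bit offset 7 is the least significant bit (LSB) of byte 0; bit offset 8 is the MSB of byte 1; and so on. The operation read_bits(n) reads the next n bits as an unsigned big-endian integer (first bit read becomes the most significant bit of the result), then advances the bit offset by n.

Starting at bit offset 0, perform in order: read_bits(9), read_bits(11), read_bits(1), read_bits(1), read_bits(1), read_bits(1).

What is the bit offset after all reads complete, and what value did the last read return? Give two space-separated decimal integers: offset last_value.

Answer: 24 0

Derivation:
Read 1: bits[0:9] width=9 -> value=87 (bin 001010111); offset now 9 = byte 1 bit 1; 15 bits remain
Read 2: bits[9:20] width=11 -> value=1935 (bin 11110001111); offset now 20 = byte 2 bit 4; 4 bits remain
Read 3: bits[20:21] width=1 -> value=1 (bin 1); offset now 21 = byte 2 bit 5; 3 bits remain
Read 4: bits[21:22] width=1 -> value=1 (bin 1); offset now 22 = byte 2 bit 6; 2 bits remain
Read 5: bits[22:23] width=1 -> value=0 (bin 0); offset now 23 = byte 2 bit 7; 1 bits remain
Read 6: bits[23:24] width=1 -> value=0 (bin 0); offset now 24 = byte 3 bit 0; 0 bits remain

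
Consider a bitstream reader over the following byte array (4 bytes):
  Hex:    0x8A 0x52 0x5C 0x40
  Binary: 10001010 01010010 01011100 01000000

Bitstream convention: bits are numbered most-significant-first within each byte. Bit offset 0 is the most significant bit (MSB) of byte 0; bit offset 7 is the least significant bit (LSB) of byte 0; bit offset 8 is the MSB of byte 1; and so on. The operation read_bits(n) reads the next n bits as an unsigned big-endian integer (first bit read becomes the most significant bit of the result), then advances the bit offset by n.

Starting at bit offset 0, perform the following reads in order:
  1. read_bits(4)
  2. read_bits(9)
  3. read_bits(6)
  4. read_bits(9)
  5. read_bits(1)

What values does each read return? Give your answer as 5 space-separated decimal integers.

Answer: 8 330 18 452 0

Derivation:
Read 1: bits[0:4] width=4 -> value=8 (bin 1000); offset now 4 = byte 0 bit 4; 28 bits remain
Read 2: bits[4:13] width=9 -> value=330 (bin 101001010); offset now 13 = byte 1 bit 5; 19 bits remain
Read 3: bits[13:19] width=6 -> value=18 (bin 010010); offset now 19 = byte 2 bit 3; 13 bits remain
Read 4: bits[19:28] width=9 -> value=452 (bin 111000100); offset now 28 = byte 3 bit 4; 4 bits remain
Read 5: bits[28:29] width=1 -> value=0 (bin 0); offset now 29 = byte 3 bit 5; 3 bits remain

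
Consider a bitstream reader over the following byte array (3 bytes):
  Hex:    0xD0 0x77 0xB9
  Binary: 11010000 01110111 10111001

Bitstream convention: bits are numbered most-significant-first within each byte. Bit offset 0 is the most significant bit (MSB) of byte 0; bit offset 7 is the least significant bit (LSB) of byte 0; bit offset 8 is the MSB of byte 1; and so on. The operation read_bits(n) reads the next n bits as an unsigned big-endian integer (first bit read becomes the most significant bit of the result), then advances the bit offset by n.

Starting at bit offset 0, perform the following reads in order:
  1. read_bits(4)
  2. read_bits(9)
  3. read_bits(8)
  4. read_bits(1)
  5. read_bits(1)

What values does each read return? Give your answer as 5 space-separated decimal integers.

Answer: 13 14 247 0 0

Derivation:
Read 1: bits[0:4] width=4 -> value=13 (bin 1101); offset now 4 = byte 0 bit 4; 20 bits remain
Read 2: bits[4:13] width=9 -> value=14 (bin 000001110); offset now 13 = byte 1 bit 5; 11 bits remain
Read 3: bits[13:21] width=8 -> value=247 (bin 11110111); offset now 21 = byte 2 bit 5; 3 bits remain
Read 4: bits[21:22] width=1 -> value=0 (bin 0); offset now 22 = byte 2 bit 6; 2 bits remain
Read 5: bits[22:23] width=1 -> value=0 (bin 0); offset now 23 = byte 2 bit 7; 1 bits remain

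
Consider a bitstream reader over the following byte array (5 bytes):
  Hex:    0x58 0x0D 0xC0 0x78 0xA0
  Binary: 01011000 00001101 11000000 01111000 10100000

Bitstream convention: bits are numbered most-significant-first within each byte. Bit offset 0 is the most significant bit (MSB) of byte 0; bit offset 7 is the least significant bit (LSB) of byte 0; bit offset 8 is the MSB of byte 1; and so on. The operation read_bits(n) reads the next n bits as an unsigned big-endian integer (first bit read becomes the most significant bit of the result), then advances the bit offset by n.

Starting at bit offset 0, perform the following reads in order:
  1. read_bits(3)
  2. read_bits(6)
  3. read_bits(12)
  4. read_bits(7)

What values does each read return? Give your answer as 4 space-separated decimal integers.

Read 1: bits[0:3] width=3 -> value=2 (bin 010); offset now 3 = byte 0 bit 3; 37 bits remain
Read 2: bits[3:9] width=6 -> value=48 (bin 110000); offset now 9 = byte 1 bit 1; 31 bits remain
Read 3: bits[9:21] width=12 -> value=440 (bin 000110111000); offset now 21 = byte 2 bit 5; 19 bits remain
Read 4: bits[21:28] width=7 -> value=7 (bin 0000111); offset now 28 = byte 3 bit 4; 12 bits remain

Answer: 2 48 440 7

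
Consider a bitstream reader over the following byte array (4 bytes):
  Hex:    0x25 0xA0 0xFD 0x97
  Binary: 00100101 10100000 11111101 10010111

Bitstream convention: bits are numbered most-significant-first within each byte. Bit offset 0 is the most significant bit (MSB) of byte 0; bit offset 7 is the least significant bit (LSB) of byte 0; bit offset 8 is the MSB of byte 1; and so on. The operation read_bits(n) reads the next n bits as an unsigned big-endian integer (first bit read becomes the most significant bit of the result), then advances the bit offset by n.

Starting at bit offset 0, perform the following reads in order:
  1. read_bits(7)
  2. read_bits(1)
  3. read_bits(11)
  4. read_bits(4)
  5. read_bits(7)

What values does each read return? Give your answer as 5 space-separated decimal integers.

Answer: 18 1 1287 14 101

Derivation:
Read 1: bits[0:7] width=7 -> value=18 (bin 0010010); offset now 7 = byte 0 bit 7; 25 bits remain
Read 2: bits[7:8] width=1 -> value=1 (bin 1); offset now 8 = byte 1 bit 0; 24 bits remain
Read 3: bits[8:19] width=11 -> value=1287 (bin 10100000111); offset now 19 = byte 2 bit 3; 13 bits remain
Read 4: bits[19:23] width=4 -> value=14 (bin 1110); offset now 23 = byte 2 bit 7; 9 bits remain
Read 5: bits[23:30] width=7 -> value=101 (bin 1100101); offset now 30 = byte 3 bit 6; 2 bits remain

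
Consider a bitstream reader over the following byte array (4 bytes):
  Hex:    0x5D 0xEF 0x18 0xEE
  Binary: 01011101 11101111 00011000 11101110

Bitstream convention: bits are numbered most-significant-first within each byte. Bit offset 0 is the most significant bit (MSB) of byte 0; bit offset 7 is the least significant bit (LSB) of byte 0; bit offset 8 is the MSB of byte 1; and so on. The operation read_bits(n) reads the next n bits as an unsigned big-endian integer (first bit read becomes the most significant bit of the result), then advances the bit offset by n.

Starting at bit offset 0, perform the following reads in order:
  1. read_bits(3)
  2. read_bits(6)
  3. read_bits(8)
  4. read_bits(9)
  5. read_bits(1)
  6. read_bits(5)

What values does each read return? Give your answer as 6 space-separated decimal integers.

Read 1: bits[0:3] width=3 -> value=2 (bin 010); offset now 3 = byte 0 bit 3; 29 bits remain
Read 2: bits[3:9] width=6 -> value=59 (bin 111011); offset now 9 = byte 1 bit 1; 23 bits remain
Read 3: bits[9:17] width=8 -> value=222 (bin 11011110); offset now 17 = byte 2 bit 1; 15 bits remain
Read 4: bits[17:26] width=9 -> value=99 (bin 001100011); offset now 26 = byte 3 bit 2; 6 bits remain
Read 5: bits[26:27] width=1 -> value=1 (bin 1); offset now 27 = byte 3 bit 3; 5 bits remain
Read 6: bits[27:32] width=5 -> value=14 (bin 01110); offset now 32 = byte 4 bit 0; 0 bits remain

Answer: 2 59 222 99 1 14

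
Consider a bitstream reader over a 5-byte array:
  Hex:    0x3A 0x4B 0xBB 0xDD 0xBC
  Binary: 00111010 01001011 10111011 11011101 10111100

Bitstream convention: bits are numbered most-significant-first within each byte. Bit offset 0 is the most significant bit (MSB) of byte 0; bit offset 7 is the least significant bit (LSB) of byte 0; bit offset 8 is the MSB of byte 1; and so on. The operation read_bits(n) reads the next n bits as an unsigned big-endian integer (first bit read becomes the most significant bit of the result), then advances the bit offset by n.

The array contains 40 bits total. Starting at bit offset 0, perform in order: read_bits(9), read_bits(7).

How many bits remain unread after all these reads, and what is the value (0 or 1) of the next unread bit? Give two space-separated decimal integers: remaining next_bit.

Read 1: bits[0:9] width=9 -> value=116 (bin 001110100); offset now 9 = byte 1 bit 1; 31 bits remain
Read 2: bits[9:16] width=7 -> value=75 (bin 1001011); offset now 16 = byte 2 bit 0; 24 bits remain

Answer: 24 1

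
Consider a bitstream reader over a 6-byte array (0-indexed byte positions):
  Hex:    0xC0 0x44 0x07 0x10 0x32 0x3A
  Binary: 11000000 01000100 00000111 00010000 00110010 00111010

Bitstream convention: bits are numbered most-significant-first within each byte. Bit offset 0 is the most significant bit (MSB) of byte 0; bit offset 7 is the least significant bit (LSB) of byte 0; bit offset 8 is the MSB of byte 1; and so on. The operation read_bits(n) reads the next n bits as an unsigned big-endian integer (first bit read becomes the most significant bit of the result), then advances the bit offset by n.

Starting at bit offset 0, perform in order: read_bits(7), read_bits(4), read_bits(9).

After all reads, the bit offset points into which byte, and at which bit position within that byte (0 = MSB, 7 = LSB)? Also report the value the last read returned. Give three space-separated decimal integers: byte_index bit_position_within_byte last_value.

Read 1: bits[0:7] width=7 -> value=96 (bin 1100000); offset now 7 = byte 0 bit 7; 41 bits remain
Read 2: bits[7:11] width=4 -> value=2 (bin 0010); offset now 11 = byte 1 bit 3; 37 bits remain
Read 3: bits[11:20] width=9 -> value=64 (bin 001000000); offset now 20 = byte 2 bit 4; 28 bits remain

Answer: 2 4 64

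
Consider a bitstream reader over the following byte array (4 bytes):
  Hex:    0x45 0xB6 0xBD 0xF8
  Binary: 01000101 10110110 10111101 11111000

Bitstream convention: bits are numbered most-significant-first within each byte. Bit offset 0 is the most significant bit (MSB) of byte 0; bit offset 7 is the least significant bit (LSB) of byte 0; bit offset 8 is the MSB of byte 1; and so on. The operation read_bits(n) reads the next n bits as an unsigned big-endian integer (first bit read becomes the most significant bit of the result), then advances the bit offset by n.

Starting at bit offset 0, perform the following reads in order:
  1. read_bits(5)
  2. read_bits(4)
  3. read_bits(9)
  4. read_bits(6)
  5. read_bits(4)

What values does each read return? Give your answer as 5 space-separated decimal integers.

Answer: 8 11 218 61 15

Derivation:
Read 1: bits[0:5] width=5 -> value=8 (bin 01000); offset now 5 = byte 0 bit 5; 27 bits remain
Read 2: bits[5:9] width=4 -> value=11 (bin 1011); offset now 9 = byte 1 bit 1; 23 bits remain
Read 3: bits[9:18] width=9 -> value=218 (bin 011011010); offset now 18 = byte 2 bit 2; 14 bits remain
Read 4: bits[18:24] width=6 -> value=61 (bin 111101); offset now 24 = byte 3 bit 0; 8 bits remain
Read 5: bits[24:28] width=4 -> value=15 (bin 1111); offset now 28 = byte 3 bit 4; 4 bits remain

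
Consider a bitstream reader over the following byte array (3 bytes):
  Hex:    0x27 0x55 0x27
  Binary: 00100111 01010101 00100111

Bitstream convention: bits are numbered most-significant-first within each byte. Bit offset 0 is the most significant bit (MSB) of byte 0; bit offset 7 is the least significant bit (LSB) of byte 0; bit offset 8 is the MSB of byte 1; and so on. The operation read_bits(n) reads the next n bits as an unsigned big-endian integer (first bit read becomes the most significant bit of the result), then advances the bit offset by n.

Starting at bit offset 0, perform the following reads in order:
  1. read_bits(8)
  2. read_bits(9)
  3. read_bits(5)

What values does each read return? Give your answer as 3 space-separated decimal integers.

Answer: 39 170 9

Derivation:
Read 1: bits[0:8] width=8 -> value=39 (bin 00100111); offset now 8 = byte 1 bit 0; 16 bits remain
Read 2: bits[8:17] width=9 -> value=170 (bin 010101010); offset now 17 = byte 2 bit 1; 7 bits remain
Read 3: bits[17:22] width=5 -> value=9 (bin 01001); offset now 22 = byte 2 bit 6; 2 bits remain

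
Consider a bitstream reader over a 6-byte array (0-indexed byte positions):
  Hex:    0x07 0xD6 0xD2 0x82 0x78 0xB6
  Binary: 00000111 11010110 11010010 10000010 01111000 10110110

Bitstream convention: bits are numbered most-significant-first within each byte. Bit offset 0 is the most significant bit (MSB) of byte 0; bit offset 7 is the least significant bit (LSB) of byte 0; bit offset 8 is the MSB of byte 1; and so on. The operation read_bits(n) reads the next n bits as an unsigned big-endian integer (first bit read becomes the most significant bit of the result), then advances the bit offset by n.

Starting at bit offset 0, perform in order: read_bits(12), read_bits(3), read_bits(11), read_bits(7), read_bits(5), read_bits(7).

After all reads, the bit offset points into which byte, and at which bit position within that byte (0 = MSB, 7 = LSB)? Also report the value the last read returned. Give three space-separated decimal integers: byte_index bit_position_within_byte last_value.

Read 1: bits[0:12] width=12 -> value=125 (bin 000001111101); offset now 12 = byte 1 bit 4; 36 bits remain
Read 2: bits[12:15] width=3 -> value=3 (bin 011); offset now 15 = byte 1 bit 7; 33 bits remain
Read 3: bits[15:26] width=11 -> value=842 (bin 01101001010); offset now 26 = byte 3 bit 2; 22 bits remain
Read 4: bits[26:33] width=7 -> value=4 (bin 0000100); offset now 33 = byte 4 bit 1; 15 bits remain
Read 5: bits[33:38] width=5 -> value=30 (bin 11110); offset now 38 = byte 4 bit 6; 10 bits remain
Read 6: bits[38:45] width=7 -> value=22 (bin 0010110); offset now 45 = byte 5 bit 5; 3 bits remain

Answer: 5 5 22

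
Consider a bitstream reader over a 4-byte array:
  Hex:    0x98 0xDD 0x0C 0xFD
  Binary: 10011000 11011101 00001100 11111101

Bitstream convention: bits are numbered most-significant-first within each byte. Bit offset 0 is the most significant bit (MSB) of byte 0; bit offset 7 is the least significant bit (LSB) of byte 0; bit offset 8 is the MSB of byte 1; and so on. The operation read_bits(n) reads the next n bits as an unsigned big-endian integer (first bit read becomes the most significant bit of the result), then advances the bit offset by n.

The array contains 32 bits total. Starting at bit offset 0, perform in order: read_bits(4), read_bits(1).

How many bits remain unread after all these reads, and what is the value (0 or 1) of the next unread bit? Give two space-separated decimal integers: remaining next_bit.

Read 1: bits[0:4] width=4 -> value=9 (bin 1001); offset now 4 = byte 0 bit 4; 28 bits remain
Read 2: bits[4:5] width=1 -> value=1 (bin 1); offset now 5 = byte 0 bit 5; 27 bits remain

Answer: 27 0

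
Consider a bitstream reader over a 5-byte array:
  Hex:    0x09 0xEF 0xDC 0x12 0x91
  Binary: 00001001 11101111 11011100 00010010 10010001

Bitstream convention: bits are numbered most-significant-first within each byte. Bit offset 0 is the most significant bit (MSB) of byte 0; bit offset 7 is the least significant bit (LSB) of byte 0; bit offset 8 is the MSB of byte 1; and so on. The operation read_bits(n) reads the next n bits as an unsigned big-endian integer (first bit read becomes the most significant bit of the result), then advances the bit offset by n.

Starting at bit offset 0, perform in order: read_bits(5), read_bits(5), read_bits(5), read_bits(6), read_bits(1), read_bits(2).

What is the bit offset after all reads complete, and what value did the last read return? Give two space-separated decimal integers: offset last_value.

Read 1: bits[0:5] width=5 -> value=1 (bin 00001); offset now 5 = byte 0 bit 5; 35 bits remain
Read 2: bits[5:10] width=5 -> value=7 (bin 00111); offset now 10 = byte 1 bit 2; 30 bits remain
Read 3: bits[10:15] width=5 -> value=23 (bin 10111); offset now 15 = byte 1 bit 7; 25 bits remain
Read 4: bits[15:21] width=6 -> value=59 (bin 111011); offset now 21 = byte 2 bit 5; 19 bits remain
Read 5: bits[21:22] width=1 -> value=1 (bin 1); offset now 22 = byte 2 bit 6; 18 bits remain
Read 6: bits[22:24] width=2 -> value=0 (bin 00); offset now 24 = byte 3 bit 0; 16 bits remain

Answer: 24 0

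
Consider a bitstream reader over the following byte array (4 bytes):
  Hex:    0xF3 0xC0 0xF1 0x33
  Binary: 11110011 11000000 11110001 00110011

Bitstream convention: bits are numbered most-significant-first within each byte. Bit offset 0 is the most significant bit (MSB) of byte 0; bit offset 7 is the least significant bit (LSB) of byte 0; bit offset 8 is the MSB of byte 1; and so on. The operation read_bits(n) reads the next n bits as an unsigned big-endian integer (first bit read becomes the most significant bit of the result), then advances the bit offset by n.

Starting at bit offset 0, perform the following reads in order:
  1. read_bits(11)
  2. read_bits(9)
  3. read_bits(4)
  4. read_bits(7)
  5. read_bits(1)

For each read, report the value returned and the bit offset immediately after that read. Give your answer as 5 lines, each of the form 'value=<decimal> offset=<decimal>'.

Answer: value=1950 offset=11
value=15 offset=20
value=1 offset=24
value=25 offset=31
value=1 offset=32

Derivation:
Read 1: bits[0:11] width=11 -> value=1950 (bin 11110011110); offset now 11 = byte 1 bit 3; 21 bits remain
Read 2: bits[11:20] width=9 -> value=15 (bin 000001111); offset now 20 = byte 2 bit 4; 12 bits remain
Read 3: bits[20:24] width=4 -> value=1 (bin 0001); offset now 24 = byte 3 bit 0; 8 bits remain
Read 4: bits[24:31] width=7 -> value=25 (bin 0011001); offset now 31 = byte 3 bit 7; 1 bits remain
Read 5: bits[31:32] width=1 -> value=1 (bin 1); offset now 32 = byte 4 bit 0; 0 bits remain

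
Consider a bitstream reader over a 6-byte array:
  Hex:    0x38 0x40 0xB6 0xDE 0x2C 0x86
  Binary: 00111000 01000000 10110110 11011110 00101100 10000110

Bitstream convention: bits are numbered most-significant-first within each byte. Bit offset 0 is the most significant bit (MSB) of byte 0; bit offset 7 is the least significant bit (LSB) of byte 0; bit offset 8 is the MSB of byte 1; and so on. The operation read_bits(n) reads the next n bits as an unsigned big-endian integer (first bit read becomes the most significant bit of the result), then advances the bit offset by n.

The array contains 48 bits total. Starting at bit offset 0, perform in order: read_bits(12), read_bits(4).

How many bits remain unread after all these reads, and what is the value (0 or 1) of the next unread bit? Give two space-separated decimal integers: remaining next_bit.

Read 1: bits[0:12] width=12 -> value=900 (bin 001110000100); offset now 12 = byte 1 bit 4; 36 bits remain
Read 2: bits[12:16] width=4 -> value=0 (bin 0000); offset now 16 = byte 2 bit 0; 32 bits remain

Answer: 32 1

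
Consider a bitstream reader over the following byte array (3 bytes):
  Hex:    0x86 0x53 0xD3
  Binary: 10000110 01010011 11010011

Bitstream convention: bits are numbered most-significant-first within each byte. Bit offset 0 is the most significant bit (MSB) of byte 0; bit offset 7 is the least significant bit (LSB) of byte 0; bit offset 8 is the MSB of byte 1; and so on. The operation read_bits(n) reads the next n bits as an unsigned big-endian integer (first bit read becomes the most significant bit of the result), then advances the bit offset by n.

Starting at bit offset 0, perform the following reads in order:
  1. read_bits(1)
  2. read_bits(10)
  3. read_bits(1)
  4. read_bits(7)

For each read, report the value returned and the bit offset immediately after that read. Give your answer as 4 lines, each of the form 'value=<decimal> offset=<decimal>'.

Read 1: bits[0:1] width=1 -> value=1 (bin 1); offset now 1 = byte 0 bit 1; 23 bits remain
Read 2: bits[1:11] width=10 -> value=50 (bin 0000110010); offset now 11 = byte 1 bit 3; 13 bits remain
Read 3: bits[11:12] width=1 -> value=1 (bin 1); offset now 12 = byte 1 bit 4; 12 bits remain
Read 4: bits[12:19] width=7 -> value=30 (bin 0011110); offset now 19 = byte 2 bit 3; 5 bits remain

Answer: value=1 offset=1
value=50 offset=11
value=1 offset=12
value=30 offset=19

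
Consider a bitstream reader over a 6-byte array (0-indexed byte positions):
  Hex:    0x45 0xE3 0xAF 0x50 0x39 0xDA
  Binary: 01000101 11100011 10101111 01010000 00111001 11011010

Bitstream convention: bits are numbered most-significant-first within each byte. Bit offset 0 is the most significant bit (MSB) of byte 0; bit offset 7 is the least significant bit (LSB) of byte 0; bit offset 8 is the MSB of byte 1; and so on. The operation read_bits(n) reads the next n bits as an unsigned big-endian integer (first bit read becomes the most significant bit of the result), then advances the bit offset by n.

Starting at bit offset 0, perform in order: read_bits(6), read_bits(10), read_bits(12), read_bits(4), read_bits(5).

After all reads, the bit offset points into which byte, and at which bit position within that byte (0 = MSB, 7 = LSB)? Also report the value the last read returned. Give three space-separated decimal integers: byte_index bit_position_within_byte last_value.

Read 1: bits[0:6] width=6 -> value=17 (bin 010001); offset now 6 = byte 0 bit 6; 42 bits remain
Read 2: bits[6:16] width=10 -> value=483 (bin 0111100011); offset now 16 = byte 2 bit 0; 32 bits remain
Read 3: bits[16:28] width=12 -> value=2805 (bin 101011110101); offset now 28 = byte 3 bit 4; 20 bits remain
Read 4: bits[28:32] width=4 -> value=0 (bin 0000); offset now 32 = byte 4 bit 0; 16 bits remain
Read 5: bits[32:37] width=5 -> value=7 (bin 00111); offset now 37 = byte 4 bit 5; 11 bits remain

Answer: 4 5 7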